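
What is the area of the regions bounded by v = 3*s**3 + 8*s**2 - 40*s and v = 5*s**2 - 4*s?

937/4

Set the curves equal: 3*s**3 + 8*s**2 - 40*s = 5*s**2 - 4*s, so 3*s**3 + 3*s**2 - 36*s = 0, which factors as 3*s*(s - 3)*(s + 4) = 0. The curves meet at s = -4, 0, 3.
On [-4, 0], v = 3*s**3 + 8*s**2 - 40*s is on top; that piece has area ∫[-4,0] (3*s**3 + 3*s**2 - 36*s) ds = 160.
On [0, 3], v = 5*s**2 - 4*s is on top; that piece has area ∫[0,3] (-(3*s**3 + 3*s**2 - 36*s)) ds = 297/4.
Total enclosed area = 160 + 297/4 = 937/4.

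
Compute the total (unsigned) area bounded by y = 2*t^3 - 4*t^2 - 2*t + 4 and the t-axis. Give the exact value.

The curve meets the t-axis where 2*t^3 - 4*t^2 - 2*t + 4 = 0, i.e. 2*(t - 2)*(t - 1)*(t + 1) = 0, at t = -1, 1, 2.
On [-1, 1] the curve lies above the axis; ∫[-1,1] (2*t^3 - 4*t^2 - 2*t + 4) dt = 16/3, giving area 16/3.
On [1, 2] the curve lies below the axis; ∫[1,2] (2*t^3 - 4*t^2 - 2*t + 4) dt = -5/6, giving area 5/6.
Total area = 16/3 + 5/6 = 37/6.

37/6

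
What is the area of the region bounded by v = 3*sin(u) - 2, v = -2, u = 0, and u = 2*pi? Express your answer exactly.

The difference (3*sin(u) - 2) - (-2) = 3*sin(u) changes sign at u = pi inside [0, 2*pi], so split the integral there.
∫[0,pi] (3*sin(u)) du = 6.
∫[pi,2*pi] (3*sin(u)) du = -6; the area of that piece is 6.
Total area = 6 + 6 = 12.

12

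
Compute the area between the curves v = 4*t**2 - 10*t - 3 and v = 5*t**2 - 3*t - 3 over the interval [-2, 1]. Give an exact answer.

The difference (4*t**2 - 10*t - 3) - (5*t**2 - 3*t - 3) = -t**2 - 7*t changes sign at t = 0 inside [-2, 1], so split the integral there.
∫[-2,0] (-t**2 - 7*t) dt = 34/3.
∫[0,1] (-t**2 - 7*t) dt = -23/6; the area of that piece is 23/6.
Total area = 34/3 + 23/6 = 91/6.

91/6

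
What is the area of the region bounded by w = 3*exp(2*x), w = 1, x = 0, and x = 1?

-5/2 + 3*exp(2)/2

On [0, 1], (3*exp(2*x)) - (1) = 3*exp(2*x) - 1 is ≥ 0 throughout, so the area is a single integral of |3*exp(2*x) - 1|.
∫[0,1] (3*exp(2*x) - 1) dx = -5/2 + 3*exp(2)/2.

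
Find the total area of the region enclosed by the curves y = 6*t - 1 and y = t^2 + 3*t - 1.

Set the curves equal: 6*t - 1 = t^2 + 3*t - 1, so -t^2 + 3*t = 0, which factors as -t*(t - 3) = 0. The curves meet at t = 0, 3.
On [0, 3], y = 6*t - 1 is on top; that piece has area ∫[0,3] (-t^2 + 3*t) dt = 9/2.

9/2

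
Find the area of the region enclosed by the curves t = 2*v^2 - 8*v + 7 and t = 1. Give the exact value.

Both boundary curves give t as a function of v, so integrate with respect to v. Setting them equal: 2*v^2 - 8*v + 6 = 0, i.e. 2*(v - 3)*(v - 1) = 0, so they meet at v = 1, 3.
For v in [1, 3], t = 2*v^2 - 8*v + 7 is on the left; area = ∫[1,3] (-(2*v^2 - 8*v + 6)) dv = 8/3.

8/3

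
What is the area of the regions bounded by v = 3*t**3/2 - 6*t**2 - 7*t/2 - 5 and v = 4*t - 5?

Set the curves equal: 3*t**3/2 - 6*t**2 - 7*t/2 - 5 = 4*t - 5, so 3*t**3/2 - 6*t**2 - 15*t/2 = 0, which factors as 3*t*(t - 5)*(t + 1)/2 = 0. The curves meet at t = -1, 0, 5.
On [-1, 0], v = 3*t**3/2 - 6*t**2 - 7*t/2 - 5 is on top; that piece has area ∫[-1,0] (3*t**3/2 - 6*t**2 - 15*t/2) dt = 11/8.
On [0, 5], v = 4*t - 5 is on top; that piece has area ∫[0,5] (-(3*t**3/2 - 6*t**2 - 15*t/2)) dt = 875/8.
Total enclosed area = 11/8 + 875/8 = 443/4.

443/4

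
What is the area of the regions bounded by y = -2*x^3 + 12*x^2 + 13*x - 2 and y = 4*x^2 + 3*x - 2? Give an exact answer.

443/3

Set the curves equal: -2*x^3 + 12*x^2 + 13*x - 2 = 4*x^2 + 3*x - 2, so -2*x^3 + 8*x^2 + 10*x = 0, which factors as -2*x*(x - 5)*(x + 1) = 0. The curves meet at x = -1, 0, 5.
On [-1, 0], y = 4*x^2 + 3*x - 2 is on top; that piece has area ∫[-1,0] (-(-2*x^3 + 8*x^2 + 10*x)) dx = 11/6.
On [0, 5], y = -2*x^3 + 12*x^2 + 13*x - 2 is on top; that piece has area ∫[0,5] (-2*x^3 + 8*x^2 + 10*x) dx = 875/6.
Total enclosed area = 11/6 + 875/6 = 443/3.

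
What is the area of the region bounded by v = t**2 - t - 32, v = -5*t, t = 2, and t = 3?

On [2, 3], (t**2 - t - 32) - (-5*t) = t**2 + 4*t - 32 is ≤ 0 throughout, so the area is a single integral of |t**2 + 4*t - 32|.
∫[2,3] (t**2 + 4*t - 32) dt = -47/3; the area of that piece is 47/3.

47/3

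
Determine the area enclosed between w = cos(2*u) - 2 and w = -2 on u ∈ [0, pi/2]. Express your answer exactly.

1

The difference (cos(2*u) - 2) - (-2) = cos(2*u) changes sign at u = pi/4 inside [0, pi/2], so split the integral there.
∫[0,pi/4] (cos(2*u)) du = 1/2.
∫[pi/4,pi/2] (cos(2*u)) du = -1/2; the area of that piece is 1/2.
Total area = 1/2 + 1/2 = 1.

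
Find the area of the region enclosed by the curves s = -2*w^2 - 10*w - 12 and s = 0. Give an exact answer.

1/3

Both boundary curves give s as a function of w, so integrate with respect to w. Setting them equal: -2*w^2 - 10*w - 12 = 0, i.e. -2*(w + 2)*(w + 3) = 0, so they meet at w = -3, -2.
For w in [-3, -2], s = -2*w^2 - 10*w - 12 is on the right; area = ∫[-3,-2] (-2*w^2 - 10*w - 12) dw = 1/3.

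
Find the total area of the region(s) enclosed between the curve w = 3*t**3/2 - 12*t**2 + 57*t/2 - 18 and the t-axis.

The curve meets the t-axis where 3*t**3/2 - 12*t**2 + 57*t/2 - 18 = 0, i.e. 3*(t - 4)*(t - 3)*(t - 1)/2 = 0, at t = 1, 3, 4.
On [1, 3] the curve lies above the axis; ∫[1,3] (3*t**3/2 - 12*t**2 + 57*t/2 - 18) dt = 4, giving area 4.
On [3, 4] the curve lies below the axis; ∫[3,4] (3*t**3/2 - 12*t**2 + 57*t/2 - 18) dt = -5/8, giving area 5/8.
Total area = 4 + 5/8 = 37/8.

37/8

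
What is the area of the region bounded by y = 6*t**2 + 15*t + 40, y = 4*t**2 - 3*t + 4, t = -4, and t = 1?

93

The difference (6*t**2 + 15*t + 40) - (4*t**2 - 3*t + 4) = 2*t**2 + 18*t + 36 changes sign at t = -3 inside [-4, 1], so split the integral there.
∫[-4,-3] (2*t**2 + 18*t + 36) dt = -7/3; the area of that piece is 7/3.
∫[-3,1] (2*t**2 + 18*t + 36) dt = 272/3.
Total area = 7/3 + 272/3 = 93.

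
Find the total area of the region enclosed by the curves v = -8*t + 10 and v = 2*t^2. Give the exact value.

72

Set the curves equal: -8*t + 10 = 2*t^2, so -2*t^2 - 8*t + 10 = 0, which factors as -2*(t - 1)*(t + 5) = 0. The curves meet at t = -5, 1.
On [-5, 1], v = -8*t + 10 is on top; that piece has area ∫[-5,1] (-2*t^2 - 8*t + 10) dt = 72.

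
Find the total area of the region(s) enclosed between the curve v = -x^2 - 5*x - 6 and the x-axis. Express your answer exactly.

1/6

The curve meets the x-axis where -x^2 - 5*x - 6 = 0, i.e. -(x + 2)*(x + 3) = 0, at x = -3, -2.
On [-3, -2] the curve lies above the axis; ∫[-3,-2] (-x^2 - 5*x - 6) dx = 1/6, giving area 1/6.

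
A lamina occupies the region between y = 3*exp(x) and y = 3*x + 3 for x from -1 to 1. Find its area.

-6 - 3*exp(-1) + 3*exp(1)

On [-1, 1], (3*exp(x)) - (3*x + 3) = -3*x + 3*exp(x) - 3 is ≥ 0 throughout, so the area is a single integral of |-3*x + 3*exp(x) - 3|.
∫[-1,1] (-3*x + 3*exp(x) - 3) dx = -6 - 3*exp(-1) + 3*exp(1).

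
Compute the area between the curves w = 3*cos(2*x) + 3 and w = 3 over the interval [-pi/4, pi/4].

On [-pi/4, pi/4], (3*cos(2*x) + 3) - (3) = 3*cos(2*x) is ≥ 0 throughout, so the area is a single integral of |3*cos(2*x)|.
∫[-pi/4,pi/4] (3*cos(2*x)) dx = 3.

3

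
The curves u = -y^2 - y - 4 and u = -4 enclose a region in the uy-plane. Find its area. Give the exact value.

Both boundary curves give u as a function of y, so integrate with respect to y. Setting them equal: -y^2 - y = 0, i.e. -y*(y + 1) = 0, so they meet at y = -1, 0.
For y in [-1, 0], u = -y^2 - y - 4 is on the right; area = ∫[-1,0] (-y^2 - y) dy = 1/6.

1/6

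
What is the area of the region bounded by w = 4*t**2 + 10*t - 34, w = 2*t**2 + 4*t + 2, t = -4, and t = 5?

761/3

The difference (4*t**2 + 10*t - 34) - (2*t**2 + 4*t + 2) = 2*t**2 + 6*t - 36 changes sign at t = 3 inside [-4, 5], so split the integral there.
∫[-4,3] (2*t**2 + 6*t - 36) dt = -637/3; the area of that piece is 637/3.
∫[3,5] (2*t**2 + 6*t - 36) dt = 124/3.
Total area = 637/3 + 124/3 = 761/3.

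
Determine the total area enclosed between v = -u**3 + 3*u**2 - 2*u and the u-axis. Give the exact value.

The curve meets the u-axis where -u**3 + 3*u**2 - 2*u = 0, i.e. -u*(u - 2)*(u - 1) = 0, at u = 0, 1, 2.
On [0, 1] the curve lies below the axis; ∫[0,1] (-u**3 + 3*u**2 - 2*u) du = -1/4, giving area 1/4.
On [1, 2] the curve lies above the axis; ∫[1,2] (-u**3 + 3*u**2 - 2*u) du = 1/4, giving area 1/4.
Total area = 1/4 + 1/4 = 1/2.

1/2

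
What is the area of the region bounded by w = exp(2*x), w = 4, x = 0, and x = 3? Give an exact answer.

The difference (exp(2*x)) - (4) = exp(2*x) - 4 changes sign at x = log(2) inside [0, 3], so split the integral there.
∫[0,log(2)] (exp(2*x) - 4) dx = 3/2 - log(16); the area of that piece is -3/2 + log(16).
∫[log(2),3] (exp(2*x) - 4) dx = -14 + 4*log(2) + exp(6)/2.
Total area = (-3/2 + log(16)) + (-14 + 4*log(2) + exp(6)/2) = -31/2 + 8*log(2) + exp(6)/2.

-31/2 + 8*log(2) + exp(6)/2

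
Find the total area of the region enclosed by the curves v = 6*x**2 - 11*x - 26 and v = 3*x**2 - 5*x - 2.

108

Set the curves equal: 6*x**2 - 11*x - 26 = 3*x**2 - 5*x - 2, so 3*x**2 - 6*x - 24 = 0, which factors as 3*(x - 4)*(x + 2) = 0. The curves meet at x = -2, 4.
On [-2, 4], v = 3*x**2 - 5*x - 2 is on top; that piece has area ∫[-2,4] (-(3*x**2 - 6*x - 24)) dx = 108.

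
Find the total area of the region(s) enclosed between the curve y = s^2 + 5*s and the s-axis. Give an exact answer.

The curve meets the s-axis where s^2 + 5*s = 0, i.e. s*(s + 5) = 0, at s = -5, 0.
On [-5, 0] the curve lies below the axis; ∫[-5,0] (s^2 + 5*s) ds = -125/6, giving area 125/6.

125/6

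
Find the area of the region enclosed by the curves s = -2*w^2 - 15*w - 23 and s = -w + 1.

1/3

Both boundary curves give s as a function of w, so integrate with respect to w. Setting them equal: -2*w^2 - 14*w - 24 = 0, i.e. -2*(w + 3)*(w + 4) = 0, so they meet at w = -4, -3.
For w in [-4, -3], s = -2*w^2 - 15*w - 23 is on the right; area = ∫[-4,-3] (-2*w^2 - 14*w - 24) dw = 1/3.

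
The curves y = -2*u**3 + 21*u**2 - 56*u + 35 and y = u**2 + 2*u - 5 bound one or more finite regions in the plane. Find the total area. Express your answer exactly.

Set the curves equal: -2*u**3 + 21*u**2 - 56*u + 35 = u**2 + 2*u - 5, so -2*u**3 + 20*u**2 - 58*u + 40 = 0, which factors as -2*(u - 5)*(u - 4)*(u - 1) = 0. The curves meet at u = 1, 4, 5.
On [1, 4], y = u**2 + 2*u - 5 is on top; that piece has area ∫[1,4] (-(-2*u**3 + 20*u**2 - 58*u + 40)) du = 45/2.
On [4, 5], y = -2*u**3 + 21*u**2 - 56*u + 35 is on top; that piece has area ∫[4,5] (-2*u**3 + 20*u**2 - 58*u + 40) du = 7/6.
Total enclosed area = 45/2 + 7/6 = 71/3.

71/3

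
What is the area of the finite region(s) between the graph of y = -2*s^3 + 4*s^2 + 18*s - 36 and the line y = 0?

443/3

The curve meets the s-axis where -2*s^3 + 4*s^2 + 18*s - 36 = 0, i.e. -2*(s - 3)*(s - 2)*(s + 3) = 0, at s = -3, 2, 3.
On [-3, 2] the curve lies below the axis; ∫[-3,2] (-2*s^3 + 4*s^2 + 18*s - 36) ds = -875/6, giving area 875/6.
On [2, 3] the curve lies above the axis; ∫[2,3] (-2*s^3 + 4*s^2 + 18*s - 36) ds = 11/6, giving area 11/6.
Total area = 875/6 + 11/6 = 443/3.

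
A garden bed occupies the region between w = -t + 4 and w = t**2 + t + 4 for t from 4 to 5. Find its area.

88/3

On [4, 5], (-t + 4) - (t**2 + t + 4) = -t**2 - 2*t is ≤ 0 throughout, so the area is a single integral of |-t**2 - 2*t|.
∫[4,5] (-t**2 - 2*t) dt = -88/3; the area of that piece is 88/3.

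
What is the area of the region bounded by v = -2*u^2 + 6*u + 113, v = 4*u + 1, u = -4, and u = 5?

On [-4, 5], (-2*u^2 + 6*u + 113) - (4*u + 1) = -2*u^2 + 2*u + 112 is ≥ 0 throughout, so the area is a single integral of |-2*u^2 + 2*u + 112|.
∫[-4,5] (-2*u^2 + 2*u + 112) du = 891.

891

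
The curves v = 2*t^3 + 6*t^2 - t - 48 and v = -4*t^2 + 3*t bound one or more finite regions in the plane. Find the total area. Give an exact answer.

Set the curves equal: 2*t^3 + 6*t^2 - t - 48 = -4*t^2 + 3*t, so 2*t^3 + 10*t^2 - 4*t - 48 = 0, which factors as 2*(t - 2)*(t + 3)*(t + 4) = 0. The curves meet at t = -4, -3, 2.
On [-4, -3], v = 2*t^3 + 6*t^2 - t - 48 is on top; that piece has area ∫[-4,-3] (2*t^3 + 10*t^2 - 4*t - 48) dt = 11/6.
On [-3, 2], v = -4*t^2 + 3*t is on top; that piece has area ∫[-3,2] (-(2*t^3 + 10*t^2 - 4*t - 48)) dt = 875/6.
Total enclosed area = 11/6 + 875/6 = 443/3.

443/3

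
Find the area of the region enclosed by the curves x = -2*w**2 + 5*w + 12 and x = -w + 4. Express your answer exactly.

Both boundary curves give x as a function of w, so integrate with respect to w. Setting them equal: -2*w**2 + 6*w + 8 = 0, i.e. -2*(w - 4)*(w + 1) = 0, so they meet at w = -1, 4.
For w in [-1, 4], x = -2*w**2 + 5*w + 12 is on the right; area = ∫[-1,4] (-2*w**2 + 6*w + 8) dw = 125/3.

125/3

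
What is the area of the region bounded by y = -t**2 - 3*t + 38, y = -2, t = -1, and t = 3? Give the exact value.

On [-1, 3], (-t**2 - 3*t + 38) - (-2) = -t**2 - 3*t + 40 is ≥ 0 throughout, so the area is a single integral of |-t**2 - 3*t + 40|.
∫[-1,3] (-t**2 - 3*t + 40) dt = 416/3.

416/3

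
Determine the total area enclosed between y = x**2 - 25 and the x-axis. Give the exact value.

The curve meets the x-axis where x**2 - 25 = 0, i.e. (x - 5)*(x + 5) = 0, at x = -5, 5.
On [-5, 5] the curve lies below the axis; ∫[-5,5] (x**2 - 25) dx = -500/3, giving area 500/3.

500/3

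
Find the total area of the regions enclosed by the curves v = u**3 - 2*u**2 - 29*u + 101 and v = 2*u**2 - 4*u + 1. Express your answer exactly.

4019/6

Set the curves equal: u**3 - 2*u**2 - 29*u + 101 = 2*u**2 - 4*u + 1, so u**3 - 4*u**2 - 25*u + 100 = 0, which factors as (u - 5)*(u - 4)*(u + 5) = 0. The curves meet at u = -5, 4, 5.
On [-5, 4], v = u**3 - 2*u**2 - 29*u + 101 is on top; that piece has area ∫[-5,4] (u**3 - 4*u**2 - 25*u + 100) du = 2673/4.
On [4, 5], v = 2*u**2 - 4*u + 1 is on top; that piece has area ∫[4,5] (-(u**3 - 4*u**2 - 25*u + 100)) du = 19/12.
Total enclosed area = 2673/4 + 19/12 = 4019/6.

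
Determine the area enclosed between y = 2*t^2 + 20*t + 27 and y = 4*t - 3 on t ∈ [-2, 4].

324

On [-2, 4], (2*t^2 + 20*t + 27) - (4*t - 3) = 2*t^2 + 16*t + 30 is ≥ 0 throughout, so the area is a single integral of |2*t^2 + 16*t + 30|.
∫[-2,4] (2*t^2 + 16*t + 30) dt = 324.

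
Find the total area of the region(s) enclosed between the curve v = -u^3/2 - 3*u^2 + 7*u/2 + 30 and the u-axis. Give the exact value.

517/4

The curve meets the u-axis where -u^3/2 - 3*u^2 + 7*u/2 + 30 = 0, i.e. -(u - 3)*(u + 4)*(u + 5)/2 = 0, at u = -5, -4, 3.
On [-5, -4] the curve lies below the axis; ∫[-5,-4] (-u^3/2 - 3*u^2 + 7*u/2 + 30) du = -5/8, giving area 5/8.
On [-4, 3] the curve lies above the axis; ∫[-4,3] (-u^3/2 - 3*u^2 + 7*u/2 + 30) du = 1029/8, giving area 1029/8.
Total area = 5/8 + 1029/8 = 517/4.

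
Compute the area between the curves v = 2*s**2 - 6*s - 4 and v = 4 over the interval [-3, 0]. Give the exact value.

The difference (2*s**2 - 6*s - 4) - (4) = 2*s**2 - 6*s - 8 changes sign at s = -1 inside [-3, 0], so split the integral there.
∫[-3,-1] (2*s**2 - 6*s - 8) ds = 76/3.
∫[-1,0] (2*s**2 - 6*s - 8) ds = -13/3; the area of that piece is 13/3.
Total area = 76/3 + 13/3 = 89/3.

89/3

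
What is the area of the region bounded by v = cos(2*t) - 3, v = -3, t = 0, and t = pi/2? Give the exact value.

The difference (cos(2*t) - 3) - (-3) = cos(2*t) changes sign at t = pi/4 inside [0, pi/2], so split the integral there.
∫[0,pi/4] (cos(2*t)) dt = 1/2.
∫[pi/4,pi/2] (cos(2*t)) dt = -1/2; the area of that piece is 1/2.
Total area = 1/2 + 1/2 = 1.

1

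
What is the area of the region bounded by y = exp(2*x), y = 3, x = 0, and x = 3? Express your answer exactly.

The difference (exp(2*x)) - (3) = exp(2*x) - 3 changes sign at x = log(3)/2 inside [0, 3], so split the integral there.
∫[0,log(3)/2] (exp(2*x) - 3) dx = 1 - 3*log(3)/2; the area of that piece is -1 + 3*log(3)/2.
∫[log(3)/2,3] (exp(2*x) - 3) dx = -21/2 + 3*log(3)/2 + exp(6)/2.
Total area = (-1 + 3*log(3)/2) + (-21/2 + 3*log(3)/2 + exp(6)/2) = -23/2 + 3*log(3) + exp(6)/2.

-23/2 + 3*log(3) + exp(6)/2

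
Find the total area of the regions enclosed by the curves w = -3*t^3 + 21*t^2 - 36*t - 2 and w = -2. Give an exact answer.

Set the curves equal: -3*t^3 + 21*t^2 - 36*t - 2 = -2, so -3*t^3 + 21*t^2 - 36*t = 0, which factors as -3*t*(t - 4)*(t - 3) = 0. The curves meet at t = 0, 3, 4.
On [0, 3], w = -2 is on top; that piece has area ∫[0,3] (-(-3*t^3 + 21*t^2 - 36*t)) dt = 135/4.
On [3, 4], w = -3*t^3 + 21*t^2 - 36*t - 2 is on top; that piece has area ∫[3,4] (-3*t^3 + 21*t^2 - 36*t) dt = 7/4.
Total enclosed area = 135/4 + 7/4 = 71/2.

71/2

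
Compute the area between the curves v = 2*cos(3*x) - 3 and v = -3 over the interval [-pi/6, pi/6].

On [-pi/6, pi/6], (2*cos(3*x) - 3) - (-3) = 2*cos(3*x) is ≥ 0 throughout, so the area is a single integral of |2*cos(3*x)|.
∫[-pi/6,pi/6] (2*cos(3*x)) dx = 4/3.

4/3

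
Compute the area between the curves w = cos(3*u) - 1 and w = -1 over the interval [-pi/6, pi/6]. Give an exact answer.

2/3

On [-pi/6, pi/6], (cos(3*u) - 1) - (-1) = cos(3*u) is ≥ 0 throughout, so the area is a single integral of |cos(3*u)|.
∫[-pi/6,pi/6] (cos(3*u)) du = 2/3.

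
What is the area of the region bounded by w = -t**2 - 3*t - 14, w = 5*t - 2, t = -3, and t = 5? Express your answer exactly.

The difference (-t**2 - 3*t - 14) - (5*t - 2) = -t**2 - 8*t - 12 changes sign at t = -2 inside [-3, 5], so split the integral there.
∫[-3,-2] (-t**2 - 8*t - 12) dt = 5/3.
∫[-2,5] (-t**2 - 8*t - 12) dt = -637/3; the area of that piece is 637/3.
Total area = 5/3 + 637/3 = 214.

214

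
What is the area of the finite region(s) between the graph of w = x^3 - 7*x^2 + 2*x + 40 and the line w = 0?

The curve meets the x-axis where x^3 - 7*x^2 + 2*x + 40 = 0, i.e. (x - 5)*(x - 4)*(x + 2) = 0, at x = -2, 4, 5.
On [-2, 4] the curve lies above the axis; ∫[-2,4] (x^3 - 7*x^2 + 2*x + 40) dx = 144, giving area 144.
On [4, 5] the curve lies below the axis; ∫[4,5] (x^3 - 7*x^2 + 2*x + 40) dx = -13/12, giving area 13/12.
Total area = 144 + 13/12 = 1741/12.

1741/12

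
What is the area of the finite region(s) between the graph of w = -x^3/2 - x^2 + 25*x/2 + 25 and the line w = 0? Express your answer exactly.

2459/12

The curve meets the x-axis where -x^3/2 - x^2 + 25*x/2 + 25 = 0, i.e. -(x - 5)*(x + 2)*(x + 5)/2 = 0, at x = -5, -2, 5.
On [-5, -2] the curve lies below the axis; ∫[-5,-2] (-x^3/2 - x^2 + 25*x/2 + 25) dx = -153/8, giving area 153/8.
On [-2, 5] the curve lies above the axis; ∫[-2,5] (-x^3/2 - x^2 + 25*x/2 + 25) dx = 4459/24, giving area 4459/24.
Total area = 153/8 + 4459/24 = 2459/12.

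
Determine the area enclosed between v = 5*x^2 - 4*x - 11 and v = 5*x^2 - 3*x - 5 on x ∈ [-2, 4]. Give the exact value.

42

On [-2, 4], (5*x^2 - 4*x - 11) - (5*x^2 - 3*x - 5) = -x - 6 is ≤ 0 throughout, so the area is a single integral of |-x - 6|.
∫[-2,4] (-x - 6) dx = -42; the area of that piece is 42.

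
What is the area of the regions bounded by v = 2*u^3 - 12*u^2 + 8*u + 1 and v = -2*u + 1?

131/2

Set the curves equal: 2*u^3 - 12*u^2 + 8*u + 1 = -2*u + 1, so 2*u^3 - 12*u^2 + 10*u = 0, which factors as 2*u*(u - 5)*(u - 1) = 0. The curves meet at u = 0, 1, 5.
On [0, 1], v = 2*u^3 - 12*u^2 + 8*u + 1 is on top; that piece has area ∫[0,1] (2*u^3 - 12*u^2 + 10*u) du = 3/2.
On [1, 5], v = -2*u + 1 is on top; that piece has area ∫[1,5] (-(2*u^3 - 12*u^2 + 10*u)) du = 64.
Total enclosed area = 3/2 + 64 = 131/2.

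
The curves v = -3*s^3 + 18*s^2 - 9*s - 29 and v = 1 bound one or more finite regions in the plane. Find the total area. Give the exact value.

Set the curves equal: -3*s^3 + 18*s^2 - 9*s - 29 = 1, so -3*s^3 + 18*s^2 - 9*s - 30 = 0, which factors as -3*(s - 5)*(s - 2)*(s + 1) = 0. The curves meet at s = -1, 2, 5.
On [-1, 2], v = 1 is on top; that piece has area ∫[-1,2] (-(-3*s^3 + 18*s^2 - 9*s - 30)) ds = 243/4.
On [2, 5], v = -3*s^3 + 18*s^2 - 9*s - 29 is on top; that piece has area ∫[2,5] (-3*s^3 + 18*s^2 - 9*s - 30) ds = 243/4.
Total enclosed area = 243/4 + 243/4 = 243/2.

243/2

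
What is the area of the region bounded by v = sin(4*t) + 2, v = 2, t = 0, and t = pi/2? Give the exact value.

The difference (sin(4*t) + 2) - (2) = sin(4*t) changes sign at t = pi/4 inside [0, pi/2], so split the integral there.
∫[0,pi/4] (sin(4*t)) dt = 1/2.
∫[pi/4,pi/2] (sin(4*t)) dt = -1/2; the area of that piece is 1/2.
Total area = 1/2 + 1/2 = 1.

1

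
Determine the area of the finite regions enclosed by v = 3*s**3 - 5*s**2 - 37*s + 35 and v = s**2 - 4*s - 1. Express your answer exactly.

937/4

Set the curves equal: 3*s**3 - 5*s**2 - 37*s + 35 = s**2 - 4*s - 1, so 3*s**3 - 6*s**2 - 33*s + 36 = 0, which factors as 3*(s - 4)*(s - 1)*(s + 3) = 0. The curves meet at s = -3, 1, 4.
On [-3, 1], v = 3*s**3 - 5*s**2 - 37*s + 35 is on top; that piece has area ∫[-3,1] (3*s**3 - 6*s**2 - 33*s + 36) ds = 160.
On [1, 4], v = s**2 - 4*s - 1 is on top; that piece has area ∫[1,4] (-(3*s**3 - 6*s**2 - 33*s + 36)) ds = 297/4.
Total enclosed area = 160 + 297/4 = 937/4.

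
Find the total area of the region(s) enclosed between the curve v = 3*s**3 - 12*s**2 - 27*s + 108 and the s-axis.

The curve meets the s-axis where 3*s**3 - 12*s**2 - 27*s + 108 = 0, i.e. 3*(s - 4)*(s - 3)*(s + 3) = 0, at s = -3, 3, 4.
On [-3, 3] the curve lies above the axis; ∫[-3,3] (3*s**3 - 12*s**2 - 27*s + 108) ds = 432, giving area 432.
On [3, 4] the curve lies below the axis; ∫[3,4] (3*s**3 - 12*s**2 - 27*s + 108) ds = -13/4, giving area 13/4.
Total area = 432 + 13/4 = 1741/4.

1741/4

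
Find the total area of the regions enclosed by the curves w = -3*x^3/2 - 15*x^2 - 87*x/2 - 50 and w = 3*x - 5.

37/8

Set the curves equal: -3*x^3/2 - 15*x^2 - 87*x/2 - 50 = 3*x - 5, so -3*x^3/2 - 15*x^2 - 93*x/2 - 45 = 0, which factors as -3*(x + 2)*(x + 3)*(x + 5)/2 = 0. The curves meet at x = -5, -3, -2.
On [-5, -3], w = 3*x - 5 is on top; that piece has area ∫[-5,-3] (-(-3*x^3/2 - 15*x^2 - 93*x/2 - 45)) dx = 4.
On [-3, -2], w = -3*x^3/2 - 15*x^2 - 87*x/2 - 50 is on top; that piece has area ∫[-3,-2] (-3*x^3/2 - 15*x^2 - 93*x/2 - 45) dx = 5/8.
Total enclosed area = 4 + 5/8 = 37/8.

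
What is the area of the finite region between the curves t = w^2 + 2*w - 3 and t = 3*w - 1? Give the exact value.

Both boundary curves give t as a function of w, so integrate with respect to w. Setting them equal: w^2 - w - 2 = 0, i.e. (w - 2)*(w + 1) = 0, so they meet at w = -1, 2.
For w in [-1, 2], t = w^2 + 2*w - 3 is on the left; area = ∫[-1,2] (-(w^2 - w - 2)) dw = 9/2.

9/2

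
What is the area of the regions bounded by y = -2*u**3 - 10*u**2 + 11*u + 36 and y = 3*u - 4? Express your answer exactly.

Set the curves equal: -2*u**3 - 10*u**2 + 11*u + 36 = 3*u - 4, so -2*u**3 - 10*u**2 + 8*u + 40 = 0, which factors as -2*(u - 2)*(u + 2)*(u + 5) = 0. The curves meet at u = -5, -2, 2.
On [-5, -2], y = 3*u - 4 is on top; that piece has area ∫[-5,-2] (-(-2*u**3 - 10*u**2 + 8*u + 40)) du = 99/2.
On [-2, 2], y = -2*u**3 - 10*u**2 + 11*u + 36 is on top; that piece has area ∫[-2,2] (-2*u**3 - 10*u**2 + 8*u + 40) du = 320/3.
Total enclosed area = 99/2 + 320/3 = 937/6.

937/6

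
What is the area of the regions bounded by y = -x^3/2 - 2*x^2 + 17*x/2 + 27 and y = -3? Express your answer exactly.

3901/24

Set the curves equal: -x^3/2 - 2*x^2 + 17*x/2 + 27 = -3, so -x^3/2 - 2*x^2 + 17*x/2 + 30 = 0, which factors as -(x - 4)*(x + 3)*(x + 5)/2 = 0. The curves meet at x = -5, -3, 4.
On [-5, -3], y = -3 is on top; that piece has area ∫[-5,-3] (-(-x^3/2 - 2*x^2 + 17*x/2 + 30)) dx = 16/3.
On [-3, 4], y = -x^3/2 - 2*x^2 + 17*x/2 + 27 is on top; that piece has area ∫[-3,4] (-x^3/2 - 2*x^2 + 17*x/2 + 30) dx = 3773/24.
Total enclosed area = 16/3 + 3773/24 = 3901/24.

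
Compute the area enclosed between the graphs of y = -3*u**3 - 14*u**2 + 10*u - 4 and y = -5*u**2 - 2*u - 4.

Set the curves equal: -3*u**3 - 14*u**2 + 10*u - 4 = -5*u**2 - 2*u - 4, so -3*u**3 - 9*u**2 + 12*u = 0, which factors as -3*u*(u - 1)*(u + 4) = 0. The curves meet at u = -4, 0, 1.
On [-4, 0], y = -5*u**2 - 2*u - 4 is on top; that piece has area ∫[-4,0] (-(-3*u**3 - 9*u**2 + 12*u)) du = 96.
On [0, 1], y = -3*u**3 - 14*u**2 + 10*u - 4 is on top; that piece has area ∫[0,1] (-3*u**3 - 9*u**2 + 12*u) du = 9/4.
Total enclosed area = 96 + 9/4 = 393/4.

393/4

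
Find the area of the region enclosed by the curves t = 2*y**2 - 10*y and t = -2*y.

Both boundary curves give t as a function of y, so integrate with respect to y. Setting them equal: 2*y**2 - 8*y = 0, i.e. 2*y*(y - 4) = 0, so they meet at y = 0, 4.
For y in [0, 4], t = 2*y**2 - 10*y is on the left; area = ∫[0,4] (-(2*y**2 - 8*y)) dy = 64/3.

64/3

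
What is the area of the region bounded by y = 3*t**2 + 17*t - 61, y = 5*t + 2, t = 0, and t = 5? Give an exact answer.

The difference (3*t**2 + 17*t - 61) - (5*t + 2) = 3*t**2 + 12*t - 63 changes sign at t = 3 inside [0, 5], so split the integral there.
∫[0,3] (3*t**2 + 12*t - 63) dt = -108; the area of that piece is 108.
∫[3,5] (3*t**2 + 12*t - 63) dt = 68.
Total area = 108 + 68 = 176.

176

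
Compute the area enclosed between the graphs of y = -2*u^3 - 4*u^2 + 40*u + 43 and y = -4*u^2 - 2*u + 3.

Set the curves equal: -2*u^3 - 4*u^2 + 40*u + 43 = -4*u^2 - 2*u + 3, so -2*u^3 + 42*u + 40 = 0, which factors as -2*(u - 5)*(u + 1)*(u + 4) = 0. The curves meet at u = -4, -1, 5.
On [-4, -1], y = -4*u^2 - 2*u + 3 is on top; that piece has area ∫[-4,-1] (-(-2*u^3 + 42*u + 40)) du = 135/2.
On [-1, 5], y = -2*u^3 - 4*u^2 + 40*u + 43 is on top; that piece has area ∫[-1,5] (-2*u^3 + 42*u + 40) du = 432.
Total enclosed area = 135/2 + 432 = 999/2.

999/2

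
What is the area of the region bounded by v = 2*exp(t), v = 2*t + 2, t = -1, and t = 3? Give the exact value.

On [-1, 3], (2*exp(t)) - (2*t + 2) = -2*t + 2*exp(t) - 2 is ≥ 0 throughout, so the area is a single integral of |-2*t + 2*exp(t) - 2|.
∫[-1,3] (-2*t + 2*exp(t) - 2) dt = -16 - 2*exp(-1) + 2*exp(3).

-16 - 2*exp(-1) + 2*exp(3)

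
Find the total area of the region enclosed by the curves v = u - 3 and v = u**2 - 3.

1/6

Set the curves equal: u - 3 = u**2 - 3, so -u**2 + u = 0, which factors as -u*(u - 1) = 0. The curves meet at u = 0, 1.
On [0, 1], v = u - 3 is on top; that piece has area ∫[0,1] (-u**2 + u) du = 1/6.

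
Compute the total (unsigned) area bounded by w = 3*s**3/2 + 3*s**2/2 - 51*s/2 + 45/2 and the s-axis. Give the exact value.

The curve meets the s-axis where 3*s**3/2 + 3*s**2/2 - 51*s/2 + 45/2 = 0, i.e. 3*(s - 3)*(s - 1)*(s + 5)/2 = 0, at s = -5, 1, 3.
On [-5, 1] the curve lies above the axis; ∫[-5,1] (3*s**3/2 + 3*s**2/2 - 51*s/2 + 45/2) ds = 270, giving area 270.
On [1, 3] the curve lies below the axis; ∫[1,3] (3*s**3/2 + 3*s**2/2 - 51*s/2 + 45/2) ds = -14, giving area 14.
Total area = 270 + 14 = 284.

284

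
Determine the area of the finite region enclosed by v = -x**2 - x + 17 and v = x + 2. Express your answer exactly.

Set the curves equal: -x**2 - x + 17 = x + 2, so -x**2 - 2*x + 15 = 0, which factors as -(x - 3)*(x + 5) = 0. The curves meet at x = -5, 3.
On [-5, 3], v = -x**2 - x + 17 is on top; that piece has area ∫[-5,3] (-x**2 - 2*x + 15) dx = 256/3.

256/3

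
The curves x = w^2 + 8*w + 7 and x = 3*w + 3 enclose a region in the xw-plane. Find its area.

Both boundary curves give x as a function of w, so integrate with respect to w. Setting them equal: w^2 + 5*w + 4 = 0, i.e. (w + 1)*(w + 4) = 0, so they meet at w = -4, -1.
For w in [-4, -1], x = w^2 + 8*w + 7 is on the left; area = ∫[-4,-1] (-(w^2 + 5*w + 4)) dw = 9/2.

9/2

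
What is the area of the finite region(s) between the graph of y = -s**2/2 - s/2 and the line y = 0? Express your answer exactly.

The curve meets the s-axis where -s**2/2 - s/2 = 0, i.e. -s*(s + 1)/2 = 0, at s = -1, 0.
On [-1, 0] the curve lies above the axis; ∫[-1,0] (-s**2/2 - s/2) ds = 1/12, giving area 1/12.

1/12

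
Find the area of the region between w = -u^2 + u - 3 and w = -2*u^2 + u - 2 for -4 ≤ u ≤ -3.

34/3

On [-4, -3], (-u^2 + u - 3) - (-2*u^2 + u - 2) = u^2 - 1 is ≥ 0 throughout, so the area is a single integral of |u^2 - 1|.
∫[-4,-3] (u^2 - 1) du = 34/3.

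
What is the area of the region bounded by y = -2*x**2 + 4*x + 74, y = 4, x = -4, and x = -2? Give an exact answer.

236/3

On [-4, -2], (-2*x**2 + 4*x + 74) - (4) = -2*x**2 + 4*x + 70 is ≥ 0 throughout, so the area is a single integral of |-2*x**2 + 4*x + 70|.
∫[-4,-2] (-2*x**2 + 4*x + 70) dx = 236/3.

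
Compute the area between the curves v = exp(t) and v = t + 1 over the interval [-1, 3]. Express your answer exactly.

-8 - exp(-1) + exp(3)

On [-1, 3], (exp(t)) - (t + 1) = -t + exp(t) - 1 is ≥ 0 throughout, so the area is a single integral of |-t + exp(t) - 1|.
∫[-1,3] (-t + exp(t) - 1) dt = -8 - exp(-1) + exp(3).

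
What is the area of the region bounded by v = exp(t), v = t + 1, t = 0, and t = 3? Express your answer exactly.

-17/2 + exp(3)

On [0, 3], (exp(t)) - (t + 1) = -t + exp(t) - 1 is ≥ 0 throughout, so the area is a single integral of |-t + exp(t) - 1|.
∫[0,3] (-t + exp(t) - 1) dt = -17/2 + exp(3).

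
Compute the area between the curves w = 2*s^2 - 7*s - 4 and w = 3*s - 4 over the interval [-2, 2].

The difference (2*s^2 - 7*s - 4) - (3*s - 4) = 2*s^2 - 10*s changes sign at s = 0 inside [-2, 2], so split the integral there.
∫[-2,0] (2*s^2 - 10*s) ds = 76/3.
∫[0,2] (2*s^2 - 10*s) ds = -44/3; the area of that piece is 44/3.
Total area = 76/3 + 44/3 = 40.

40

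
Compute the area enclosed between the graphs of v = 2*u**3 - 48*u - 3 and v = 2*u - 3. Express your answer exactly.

Set the curves equal: 2*u**3 - 48*u - 3 = 2*u - 3, so 2*u**3 - 50*u = 0, which factors as 2*u*(u - 5)*(u + 5) = 0. The curves meet at u = -5, 0, 5.
On [-5, 0], v = 2*u**3 - 48*u - 3 is on top; that piece has area ∫[-5,0] (2*u**3 - 50*u) du = 625/2.
On [0, 5], v = 2*u - 3 is on top; that piece has area ∫[0,5] (-(2*u**3 - 50*u)) du = 625/2.
Total enclosed area = 625/2 + 625/2 = 625.

625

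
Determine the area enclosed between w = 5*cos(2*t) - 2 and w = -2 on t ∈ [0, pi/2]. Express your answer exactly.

5

The difference (5*cos(2*t) - 2) - (-2) = 5*cos(2*t) changes sign at t = pi/4 inside [0, pi/2], so split the integral there.
∫[0,pi/4] (5*cos(2*t)) dt = 5/2.
∫[pi/4,pi/2] (5*cos(2*t)) dt = -5/2; the area of that piece is 5/2.
Total area = 5/2 + 5/2 = 5.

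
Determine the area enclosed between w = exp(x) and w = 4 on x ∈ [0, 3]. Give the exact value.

-19 + 16*log(2) + exp(3)

The difference (exp(x)) - (4) = exp(x) - 4 changes sign at x = log(4) inside [0, 3], so split the integral there.
∫[0,log(4)] (exp(x) - 4) dx = 3 - log(256); the area of that piece is -3 + log(256).
∫[log(4),3] (exp(x) - 4) dx = -16 + 8*log(2) + exp(3).
Total area = (-3 + log(256)) + (-16 + 8*log(2) + exp(3)) = -19 + 16*log(2) + exp(3).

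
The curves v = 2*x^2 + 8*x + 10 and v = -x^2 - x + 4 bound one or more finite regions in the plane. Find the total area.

1/2

Set the curves equal: 2*x^2 + 8*x + 10 = -x^2 - x + 4, so 3*x^2 + 9*x + 6 = 0, which factors as 3*(x + 1)*(x + 2) = 0. The curves meet at x = -2, -1.
On [-2, -1], v = -x^2 - x + 4 is on top; that piece has area ∫[-2,-1] (-(3*x^2 + 9*x + 6)) dx = 1/2.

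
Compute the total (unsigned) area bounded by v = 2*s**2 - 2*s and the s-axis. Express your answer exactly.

1/3

The curve meets the s-axis where 2*s**2 - 2*s = 0, i.e. 2*s*(s - 1) = 0, at s = 0, 1.
On [0, 1] the curve lies below the axis; ∫[0,1] (2*s**2 - 2*s) ds = -1/3, giving area 1/3.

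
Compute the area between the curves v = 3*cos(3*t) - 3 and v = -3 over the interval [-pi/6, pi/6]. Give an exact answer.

On [-pi/6, pi/6], (3*cos(3*t) - 3) - (-3) = 3*cos(3*t) is ≥ 0 throughout, so the area is a single integral of |3*cos(3*t)|.
∫[-pi/6,pi/6] (3*cos(3*t)) dt = 2.

2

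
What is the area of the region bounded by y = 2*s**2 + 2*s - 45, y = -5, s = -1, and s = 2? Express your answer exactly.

111

On [-1, 2], (2*s**2 + 2*s - 45) - (-5) = 2*s**2 + 2*s - 40 is ≤ 0 throughout, so the area is a single integral of |2*s**2 + 2*s - 40|.
∫[-1,2] (2*s**2 + 2*s - 40) ds = -111; the area of that piece is 111.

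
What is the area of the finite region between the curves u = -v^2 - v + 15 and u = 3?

343/6

Both boundary curves give u as a function of v, so integrate with respect to v. Setting them equal: -v^2 - v + 12 = 0, i.e. -(v - 3)*(v + 4) = 0, so they meet at v = -4, 3.
For v in [-4, 3], u = -v^2 - v + 15 is on the right; area = ∫[-4,3] (-v^2 - v + 12) dv = 343/6.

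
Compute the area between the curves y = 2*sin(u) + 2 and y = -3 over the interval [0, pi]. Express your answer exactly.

On [0, pi], (2*sin(u) + 2) - (-3) = 2*sin(u) + 5 is ≥ 0 throughout, so the area is a single integral of |2*sin(u) + 5|.
∫[0,pi] (2*sin(u) + 5) du = 4 + 5*pi.

4 + 5*pi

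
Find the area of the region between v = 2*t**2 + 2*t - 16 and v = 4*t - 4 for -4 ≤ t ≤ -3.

On [-4, -3], (2*t**2 + 2*t - 16) - (4*t - 4) = 2*t**2 - 2*t - 12 is ≥ 0 throughout, so the area is a single integral of |2*t**2 - 2*t - 12|.
∫[-4,-3] (2*t**2 - 2*t - 12) dt = 59/3.

59/3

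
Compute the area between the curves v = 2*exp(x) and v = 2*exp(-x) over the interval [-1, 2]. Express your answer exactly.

The difference (2*exp(x)) - (2*exp(-x)) = 2*exp(x) - 2*exp(-x) changes sign at x = 0 inside [-1, 2], so split the integral there.
∫[-1,0] (2*exp(x) - 2*exp(-x)) dx = -2*exp(1) - 2*exp(-1) + 4; the area of that piece is -4 + 2*exp(-1) + 2*exp(1).
∫[0,2] (2*exp(x) - 2*exp(-x)) dx = -4 + 2*exp(-2) + 2*exp(2).
Total area = (-4 + 2*exp(-1) + 2*exp(1)) + (-4 + 2*exp(-2) + 2*exp(2)) = -8 + 2*exp(-2) + 2*exp(-1) + 2*exp(1) + 2*exp(2).

-8 + 2*exp(-2) + 2*exp(-1) + 2*exp(1) + 2*exp(2)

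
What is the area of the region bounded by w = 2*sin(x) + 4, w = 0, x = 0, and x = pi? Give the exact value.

4 + 4*pi

On [0, pi], (2*sin(x) + 4) - (0) = 2*sin(x) + 4 is ≥ 0 throughout, so the area is a single integral of |2*sin(x) + 4|.
∫[0,pi] (2*sin(x) + 4) dx = 4 + 4*pi.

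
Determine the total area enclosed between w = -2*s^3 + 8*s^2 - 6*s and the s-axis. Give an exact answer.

The curve meets the s-axis where -2*s^3 + 8*s^2 - 6*s = 0, i.e. -2*s*(s - 3)*(s - 1) = 0, at s = 0, 1, 3.
On [0, 1] the curve lies below the axis; ∫[0,1] (-2*s^3 + 8*s^2 - 6*s) ds = -5/6, giving area 5/6.
On [1, 3] the curve lies above the axis; ∫[1,3] (-2*s^3 + 8*s^2 - 6*s) ds = 16/3, giving area 16/3.
Total area = 5/6 + 16/3 = 37/6.

37/6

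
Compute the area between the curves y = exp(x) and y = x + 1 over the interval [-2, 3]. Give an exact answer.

On [-2, 3], (exp(x)) - (x + 1) = -x + exp(x) - 1 is ≥ 0 throughout, so the area is a single integral of |-x + exp(x) - 1|.
∫[-2,3] (-x + exp(x) - 1) dx = -15/2 - exp(-2) + exp(3).

-15/2 - exp(-2) + exp(3)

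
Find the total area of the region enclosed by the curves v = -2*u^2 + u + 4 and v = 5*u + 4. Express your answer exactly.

8/3

Set the curves equal: -2*u^2 + u + 4 = 5*u + 4, so -2*u^2 - 4*u = 0, which factors as -2*u*(u + 2) = 0. The curves meet at u = -2, 0.
On [-2, 0], v = -2*u^2 + u + 4 is on top; that piece has area ∫[-2,0] (-2*u^2 - 4*u) du = 8/3.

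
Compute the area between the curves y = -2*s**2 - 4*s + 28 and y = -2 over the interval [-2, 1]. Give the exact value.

On [-2, 1], (-2*s**2 - 4*s + 28) - (-2) = -2*s**2 - 4*s + 30 is ≥ 0 throughout, so the area is a single integral of |-2*s**2 - 4*s + 30|.
∫[-2,1] (-2*s**2 - 4*s + 30) ds = 90.

90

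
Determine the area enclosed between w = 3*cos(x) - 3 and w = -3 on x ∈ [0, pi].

The difference (3*cos(x) - 3) - (-3) = 3*cos(x) changes sign at x = pi/2 inside [0, pi], so split the integral there.
∫[0,pi/2] (3*cos(x)) dx = 3.
∫[pi/2,pi] (3*cos(x)) dx = -3; the area of that piece is 3.
Total area = 3 + 3 = 6.

6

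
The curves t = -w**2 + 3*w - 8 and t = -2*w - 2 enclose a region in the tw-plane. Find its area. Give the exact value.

Both boundary curves give t as a function of w, so integrate with respect to w. Setting them equal: -w**2 + 5*w - 6 = 0, i.e. -(w - 3)*(w - 2) = 0, so they meet at w = 2, 3.
For w in [2, 3], t = -w**2 + 3*w - 8 is on the right; area = ∫[2,3] (-w**2 + 5*w - 6) dw = 1/6.

1/6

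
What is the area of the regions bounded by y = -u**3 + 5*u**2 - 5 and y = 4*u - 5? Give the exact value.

Set the curves equal: -u**3 + 5*u**2 - 5 = 4*u - 5, so -u**3 + 5*u**2 - 4*u = 0, which factors as -u*(u - 4)*(u - 1) = 0. The curves meet at u = 0, 1, 4.
On [0, 1], y = 4*u - 5 is on top; that piece has area ∫[0,1] (-(-u**3 + 5*u**2 - 4*u)) du = 7/12.
On [1, 4], y = -u**3 + 5*u**2 - 5 is on top; that piece has area ∫[1,4] (-u**3 + 5*u**2 - 4*u) du = 45/4.
Total enclosed area = 7/12 + 45/4 = 71/6.

71/6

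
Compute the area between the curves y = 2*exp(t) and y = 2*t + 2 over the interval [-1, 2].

On [-1, 2], (2*exp(t)) - (2*t + 2) = -2*t + 2*exp(t) - 2 is ≥ 0 throughout, so the area is a single integral of |-2*t + 2*exp(t) - 2|.
∫[-1,2] (-2*t + 2*exp(t) - 2) dt = -9 - 2*exp(-1) + 2*exp(2).

-9 - 2*exp(-1) + 2*exp(2)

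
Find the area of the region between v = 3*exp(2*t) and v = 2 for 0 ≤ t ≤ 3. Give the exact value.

On [0, 3], (3*exp(2*t)) - (2) = 3*exp(2*t) - 2 is ≥ 0 throughout, so the area is a single integral of |3*exp(2*t) - 2|.
∫[0,3] (3*exp(2*t) - 2) dt = -15/2 + 3*exp(6)/2.

-15/2 + 3*exp(6)/2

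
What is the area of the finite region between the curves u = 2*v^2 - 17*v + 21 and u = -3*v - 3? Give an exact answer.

Both boundary curves give u as a function of v, so integrate with respect to v. Setting them equal: 2*v^2 - 14*v + 24 = 0, i.e. 2*(v - 4)*(v - 3) = 0, so they meet at v = 3, 4.
For v in [3, 4], u = 2*v^2 - 17*v + 21 is on the left; area = ∫[3,4] (-(2*v^2 - 14*v + 24)) dv = 1/3.

1/3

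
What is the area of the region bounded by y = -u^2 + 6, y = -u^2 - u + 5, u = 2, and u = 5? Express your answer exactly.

On [2, 5], (-u^2 + 6) - (-u^2 - u + 5) = u + 1 is ≥ 0 throughout, so the area is a single integral of |u + 1|.
∫[2,5] (u + 1) du = 27/2.

27/2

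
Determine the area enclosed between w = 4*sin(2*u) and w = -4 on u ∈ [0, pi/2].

On [0, pi/2], (4*sin(2*u)) - (-4) = 4*sin(2*u) + 4 is ≥ 0 throughout, so the area is a single integral of |4*sin(2*u) + 4|.
∫[0,pi/2] (4*sin(2*u) + 4) du = 4 + 2*pi.

4 + 2*pi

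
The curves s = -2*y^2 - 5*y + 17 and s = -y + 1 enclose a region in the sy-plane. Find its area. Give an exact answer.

Both boundary curves give s as a function of y, so integrate with respect to y. Setting them equal: -2*y^2 - 4*y + 16 = 0, i.e. -2*(y - 2)*(y + 4) = 0, so they meet at y = -4, 2.
For y in [-4, 2], s = -2*y^2 - 5*y + 17 is on the right; area = ∫[-4,2] (-2*y^2 - 4*y + 16) dy = 72.

72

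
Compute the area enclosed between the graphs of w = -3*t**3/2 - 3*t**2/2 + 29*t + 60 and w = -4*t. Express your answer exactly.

Set the curves equal: -3*t**3/2 - 3*t**2/2 + 29*t + 60 = -4*t, so -3*t**3/2 - 3*t**2/2 + 33*t + 60 = 0, which factors as -3*(t - 5)*(t + 2)*(t + 4)/2 = 0. The curves meet at t = -4, -2, 5.
On [-4, -2], w = -4*t is on top; that piece has area ∫[-4,-2] (-(-3*t**3/2 - 3*t**2/2 + 33*t + 60)) dt = 16.
On [-2, 5], w = -3*t**3/2 - 3*t**2/2 + 29*t + 60 is on top; that piece has area ∫[-2,5] (-3*t**3/2 - 3*t**2/2 + 33*t + 60) dt = 3773/8.
Total enclosed area = 16 + 3773/8 = 3901/8.

3901/8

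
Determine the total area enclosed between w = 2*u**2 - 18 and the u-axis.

The curve meets the u-axis where 2*u**2 - 18 = 0, i.e. 2*(u - 3)*(u + 3) = 0, at u = -3, 3.
On [-3, 3] the curve lies below the axis; ∫[-3,3] (2*u**2 - 18) du = -72, giving area 72.

72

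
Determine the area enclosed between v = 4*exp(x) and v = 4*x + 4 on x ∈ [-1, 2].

On [-1, 2], (4*exp(x)) - (4*x + 4) = -4*x + 4*exp(x) - 4 is ≥ 0 throughout, so the area is a single integral of |-4*x + 4*exp(x) - 4|.
∫[-1,2] (-4*x + 4*exp(x) - 4) dx = -18 - 4*exp(-1) + 4*exp(2).

-18 - 4*exp(-1) + 4*exp(2)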